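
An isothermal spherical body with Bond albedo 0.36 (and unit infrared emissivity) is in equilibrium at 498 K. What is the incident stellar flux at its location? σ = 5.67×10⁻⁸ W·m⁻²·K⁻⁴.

S ≈ 21800 W/m²

(1−a)S·πr² = σ·4πr²·T⁴ ⇒ S = 4σT⁴/(1−a).
S = 4·5.67×10⁻⁸·6.151×10¹⁰/0.640.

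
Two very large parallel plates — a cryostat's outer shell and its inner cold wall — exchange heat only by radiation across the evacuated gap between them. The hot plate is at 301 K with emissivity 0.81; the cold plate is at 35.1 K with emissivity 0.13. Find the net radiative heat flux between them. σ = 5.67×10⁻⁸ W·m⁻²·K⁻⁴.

For two infinite grey parallel plates, q = σ(T₁⁴ − T₂⁴)/(1/ε₁ + 1/ε₂ − 1).
T₁⁴ − T₂⁴ = 8.209×10⁹ − 1.518×10⁶ = 8.207×10⁹ K⁴.
1/ε₁ + 1/ε₂ − 1 = 1.235 + 7.692 − 1 = 7.927.
q = 5.67×10⁻⁸ × 8.207×10⁹ / 7.927.

q ≈ 58.7 W/m²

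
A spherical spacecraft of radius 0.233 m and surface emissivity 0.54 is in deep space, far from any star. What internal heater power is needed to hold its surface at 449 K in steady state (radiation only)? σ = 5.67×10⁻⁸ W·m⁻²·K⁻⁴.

P ≈ 849 W

P = εσ·4πr²·T⁴.
4πr² = 0.6822 m²; T⁴ = 4.064×10¹⁰ K⁴.
P = 0.54·5.67×10⁻⁸·0.6822·4.064×10¹⁰.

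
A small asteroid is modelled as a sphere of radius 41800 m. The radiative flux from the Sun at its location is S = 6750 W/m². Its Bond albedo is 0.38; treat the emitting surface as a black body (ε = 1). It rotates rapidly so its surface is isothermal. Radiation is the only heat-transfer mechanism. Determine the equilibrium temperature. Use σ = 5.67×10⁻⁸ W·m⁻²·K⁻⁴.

T ≈ 369 K

At equilibrium, absorbed power = emitted power.
Absorbing cross-section = πr² = 5.489×10⁹ m²; emitting surface = 4πr² = 2.196×10¹⁰ m² (ratio 4).
(1−a)S·A_cross = εσ·A_surf·T⁴  ⇒  T⁴ = (1−a)S/(4σ).
T⁴ = 0.620·6750/(4·5.67×10⁻⁸) = 1.845×10¹⁰ K⁴.
T = (1.845×10¹⁰)^(1/4).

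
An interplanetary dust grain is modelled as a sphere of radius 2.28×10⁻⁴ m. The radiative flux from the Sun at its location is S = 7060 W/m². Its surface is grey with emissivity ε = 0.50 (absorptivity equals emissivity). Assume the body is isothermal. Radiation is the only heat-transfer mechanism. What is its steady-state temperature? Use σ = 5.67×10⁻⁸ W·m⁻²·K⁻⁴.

At equilibrium, absorbed power = emitted power.
Absorbing cross-section = πr² = 1.633×10⁻⁷ m²; emitting surface = 4πr² = 6.533×10⁻⁷ m² (ratio 4).
εS·A_cross = εσ·A_surf·T⁴  ⇒  T⁴ = S/(4σ)   (ε cancels).
T⁴ = 7060/(4·5.67×10⁻⁸) = 3.113×10¹⁰ K⁴.
T = (3.113×10¹⁰)^(1/4).

T ≈ 420 K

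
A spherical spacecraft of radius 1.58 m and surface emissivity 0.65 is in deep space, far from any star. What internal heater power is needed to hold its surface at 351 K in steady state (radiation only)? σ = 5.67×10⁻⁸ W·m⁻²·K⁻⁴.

P = εσ·4πr²·T⁴.
4πr² = 31.37 m²; T⁴ = 1.518×10¹⁰ K⁴.
P = 0.65·5.67×10⁻⁸·31.37·1.518×10¹⁰.

P ≈ 17500 W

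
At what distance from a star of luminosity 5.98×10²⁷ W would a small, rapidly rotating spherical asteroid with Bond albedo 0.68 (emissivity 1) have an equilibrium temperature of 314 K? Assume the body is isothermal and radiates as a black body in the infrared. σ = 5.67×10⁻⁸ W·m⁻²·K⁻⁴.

For an isothermal black-emitting sphere, (1−a)S·πr² = σ·4πr²·T⁴ ⇒ S = 4σT⁴/(1−a).
S = 4·5.67×10⁻⁸·(314)⁴/0.320 = 6890 W/m².
Flux falls as S = L/(4πd²), so d = √(L/(4πS)) = √(5.98×10²⁷/(4π·6890)).

d ≈ 2.63×10¹¹ m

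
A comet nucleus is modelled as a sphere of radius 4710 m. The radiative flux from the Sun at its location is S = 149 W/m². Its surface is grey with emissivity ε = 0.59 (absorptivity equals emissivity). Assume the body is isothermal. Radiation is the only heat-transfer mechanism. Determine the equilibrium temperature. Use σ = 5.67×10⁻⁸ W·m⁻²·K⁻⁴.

T ≈ 160 K

At equilibrium, absorbed power = emitted power.
Absorbing cross-section = πr² = 6.969×10⁷ m²; emitting surface = 4πr² = 2.788×10⁸ m² (ratio 4).
εS·A_cross = εσ·A_surf·T⁴  ⇒  T⁴ = S/(4σ)   (ε cancels).
T⁴ = 149/(4·5.67×10⁻⁸) = 6.570×10⁸ K⁴.
T = (6.570×10⁸)^(1/4).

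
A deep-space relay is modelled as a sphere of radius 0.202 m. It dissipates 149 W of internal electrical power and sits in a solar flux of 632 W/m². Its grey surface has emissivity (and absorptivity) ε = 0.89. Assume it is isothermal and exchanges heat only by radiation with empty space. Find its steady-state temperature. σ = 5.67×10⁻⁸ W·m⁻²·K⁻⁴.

T ≈ 304 K

At steady state, absorbed solar power + internal power = radiated power.
Absorbed: α·S·A_cross = 0.89·632·0.1282 = 72.10 W (cross-section πr²).
Total input = 72.10 + 149 = 221.1 W.
Radiated: εσ·A_surf·T⁴ with A_surf = 4πr² = 0.5128 m².
T⁴ = 221.1/(0.89·5.67×10⁻⁸·0.5128) = 8.545×10⁹ K⁴.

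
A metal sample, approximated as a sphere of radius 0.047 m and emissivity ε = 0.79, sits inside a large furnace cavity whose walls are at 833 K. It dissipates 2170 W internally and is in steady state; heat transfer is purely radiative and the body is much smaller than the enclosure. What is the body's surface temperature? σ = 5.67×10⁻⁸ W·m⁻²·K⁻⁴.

For a small grey body in a large enclosure, net radiated power = εσA(T⁴ − T_w⁴).
Steady state: P = εσA(T⁴ − T_w⁴) with A = 4πr² = 0.02776 m².
T⁴ = P/(εσA) + T_w⁴ = 2170/(0.79·5.67×10⁻⁸·0.02776) + (833)⁴
    = 1.745×10¹² + 4.815×10¹¹ = 2.227×10¹² K⁴.

T ≈ 1220 K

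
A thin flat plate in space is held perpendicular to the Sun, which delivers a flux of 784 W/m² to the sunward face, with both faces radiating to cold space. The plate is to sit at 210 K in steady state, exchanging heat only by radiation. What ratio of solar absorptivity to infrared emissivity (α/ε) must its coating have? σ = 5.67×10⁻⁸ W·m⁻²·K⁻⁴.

α/ε ≈ 0.281

Balance: αS·A = εσ·2A·T⁴ ⇒ α/ε = 2σT⁴/S.
α/ε = 2·5.67×10⁻⁸·(210)⁴/784 = 2·5.67×10⁻⁸·1.945×10⁹/784.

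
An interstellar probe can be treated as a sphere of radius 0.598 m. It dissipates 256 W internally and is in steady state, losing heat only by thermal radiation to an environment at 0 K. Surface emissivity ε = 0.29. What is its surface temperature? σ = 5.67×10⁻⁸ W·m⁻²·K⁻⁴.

T ≈ 243 K

Steady state: internal power = radiated power, P = εσA T⁴.
Radiating area A = 4πr² = 4.494 m².
T⁴ = P/(εσA) = 256/(0.29·5.67×10⁻⁸·4.494) = 3.465×10⁹ K⁴.
T = (3.465×10⁹)^(1/4).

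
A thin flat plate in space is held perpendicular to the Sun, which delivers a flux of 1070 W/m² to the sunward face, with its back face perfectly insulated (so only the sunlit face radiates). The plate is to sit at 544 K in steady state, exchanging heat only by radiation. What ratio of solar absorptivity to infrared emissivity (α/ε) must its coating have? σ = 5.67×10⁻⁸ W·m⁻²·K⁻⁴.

α/ε ≈ 4.64

Balance: αS·A = εσ·1A·T⁴ ⇒ α/ε = σT⁴/S.
α/ε = 5.67×10⁻⁸·(544)⁴/1070 = 5.67×10⁻⁸·8.758×10¹⁰/1070.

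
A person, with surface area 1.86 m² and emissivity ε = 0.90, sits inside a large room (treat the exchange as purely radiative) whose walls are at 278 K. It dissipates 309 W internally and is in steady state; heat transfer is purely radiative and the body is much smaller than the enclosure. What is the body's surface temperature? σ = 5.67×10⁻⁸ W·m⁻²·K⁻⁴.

For a small grey body in a large enclosure, net radiated power = εσA(T⁴ − T_w⁴).
Steady state: P = εσA(T⁴ − T_w⁴) with A = 1.86 m².
T⁴ = P/(εσA) + T_w⁴ = 309/(0.90·5.67×10⁻⁸·1.860) + (278)⁴
    = 3.256×10⁹ + 5.973×10⁹ = 9.228×10⁹ K⁴.

T ≈ 310 K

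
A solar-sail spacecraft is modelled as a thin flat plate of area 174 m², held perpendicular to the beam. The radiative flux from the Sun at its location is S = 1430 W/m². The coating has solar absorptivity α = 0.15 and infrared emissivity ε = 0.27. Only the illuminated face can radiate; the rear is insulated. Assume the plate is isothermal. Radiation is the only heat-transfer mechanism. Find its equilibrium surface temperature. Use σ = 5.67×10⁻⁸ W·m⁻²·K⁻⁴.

T ≈ 344 K

At equilibrium, absorbed power = emitted power.
Absorbing cross-section = A = 174.0 m²; emitting surface = A = 174.0 m² (ratio 1).
αS·A_cross = εσ·A_surf·T⁴  ⇒  T⁴ = αS/(ε·1σ).
T⁴ = 0.150·1430/(0.27·1·5.67×10⁻⁸) = 1.401×10¹⁰ K⁴.
T = (1.401×10¹⁰)^(1/4).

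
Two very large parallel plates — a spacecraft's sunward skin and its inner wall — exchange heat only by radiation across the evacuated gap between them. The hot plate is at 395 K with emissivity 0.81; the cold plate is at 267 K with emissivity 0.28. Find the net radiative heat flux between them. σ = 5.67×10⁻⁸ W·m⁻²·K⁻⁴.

q ≈ 287 W/m²

For two infinite grey parallel plates, q = σ(T₁⁴ − T₂⁴)/(1/ε₁ + 1/ε₂ − 1).
T₁⁴ − T₂⁴ = 2.434×10¹⁰ − 5.082×10⁹ = 1.926×10¹⁰ K⁴.
1/ε₁ + 1/ε₂ − 1 = 1.235 + 3.571 − 1 = 3.806.
q = 5.67×10⁻⁸ × 1.926×10¹⁰ / 3.806.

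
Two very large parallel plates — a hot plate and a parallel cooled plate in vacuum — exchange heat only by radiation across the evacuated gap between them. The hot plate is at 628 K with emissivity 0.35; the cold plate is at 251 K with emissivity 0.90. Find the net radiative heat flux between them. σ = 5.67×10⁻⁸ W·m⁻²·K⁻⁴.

For two infinite grey parallel plates, q = σ(T₁⁴ − T₂⁴)/(1/ε₁ + 1/ε₂ − 1).
T₁⁴ − T₂⁴ = 1.555×10¹¹ − 3.969×10⁹ = 1.516×10¹¹ K⁴.
1/ε₁ + 1/ε₂ − 1 = 2.857 + 1.111 − 1 = 2.968.
q = 5.67×10⁻⁸ × 1.516×10¹¹ / 2.968.

q ≈ 2900 W/m²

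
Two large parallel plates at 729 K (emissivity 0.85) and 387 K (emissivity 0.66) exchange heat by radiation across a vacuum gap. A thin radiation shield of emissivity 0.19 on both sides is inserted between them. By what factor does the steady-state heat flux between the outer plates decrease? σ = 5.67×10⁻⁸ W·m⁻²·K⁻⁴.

Without shield: q₀ = σΔ(T⁴)/(1/ε₁+1/ε₂−1) with denominator 1.692.
With shield the two gaps are in series; the resistances add: (1/ε₁+1/ε_s−1)+(1/ε_s+1/ε₂−1) = 5.440+5.778 = 11.22.
Heat-flux ratio q₀/q = 11.22/1.692.

factor ≈ 6.63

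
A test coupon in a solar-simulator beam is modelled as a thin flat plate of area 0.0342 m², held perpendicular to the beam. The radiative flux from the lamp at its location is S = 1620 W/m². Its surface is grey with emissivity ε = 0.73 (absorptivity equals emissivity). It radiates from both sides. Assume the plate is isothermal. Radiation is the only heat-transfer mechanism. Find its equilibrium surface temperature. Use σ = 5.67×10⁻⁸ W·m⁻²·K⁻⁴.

At equilibrium, absorbed power = emitted power.
Absorbing cross-section = A = 0.03420 m²; emitting surface = 2A = 0.06840 m² (ratio 2).
εS·A_cross = εσ·A_surf·T⁴  ⇒  T⁴ = S/(2σ)   (ε cancels).
T⁴ = 1620/(2·5.67×10⁻⁸) = 1.429×10¹⁰ K⁴.
T = (1.429×10¹⁰)^(1/4).

T ≈ 346 K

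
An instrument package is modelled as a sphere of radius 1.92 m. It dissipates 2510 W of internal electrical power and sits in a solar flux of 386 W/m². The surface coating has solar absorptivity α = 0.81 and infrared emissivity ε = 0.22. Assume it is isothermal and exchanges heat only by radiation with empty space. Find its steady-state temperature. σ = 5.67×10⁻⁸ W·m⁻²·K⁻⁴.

T ≈ 321 K

At steady state, absorbed solar power + internal power = radiated power.
Absorbed: α·S·A_cross = 0.81·386·11.58 = 3621 W (cross-section πr²).
Total input = 3621 + 2510 = 6131 W.
Radiated: εσ·A_surf·T⁴ with A_surf = 4πr² = 46.32 m².
T⁴ = 6131/(0.22·5.67×10⁻⁸·46.32) = 1.061×10¹⁰ K⁴.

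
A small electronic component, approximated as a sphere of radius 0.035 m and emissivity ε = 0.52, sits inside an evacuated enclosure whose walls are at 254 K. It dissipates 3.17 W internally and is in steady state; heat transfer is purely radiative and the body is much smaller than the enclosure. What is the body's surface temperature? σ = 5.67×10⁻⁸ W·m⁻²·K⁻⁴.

T ≈ 325 K

For a small grey body in a large enclosure, net radiated power = εσA(T⁴ − T_w⁴).
Steady state: P = εσA(T⁴ − T_w⁴) with A = 4πr² = 0.01539 m².
T⁴ = P/(εσA) + T_w⁴ = 3.17/(0.52·5.67×10⁻⁸·0.01539) + (254)⁴
    = 6.984×10⁹ + 4.162×10⁹ = 1.115×10¹⁰ K⁴.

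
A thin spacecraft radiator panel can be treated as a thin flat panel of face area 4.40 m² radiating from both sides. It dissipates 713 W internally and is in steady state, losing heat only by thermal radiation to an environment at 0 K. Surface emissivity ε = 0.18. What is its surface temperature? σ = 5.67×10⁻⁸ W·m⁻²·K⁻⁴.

T ≈ 298 K

Steady state: internal power = radiated power, P = εσA T⁴.
Radiating area A = 2·4.40 = 8.800 m².
T⁴ = P/(εσA) = 713/(0.18·5.67×10⁻⁸·8.800) = 7.939×10⁹ K⁴.
T = (7.939×10⁹)^(1/4).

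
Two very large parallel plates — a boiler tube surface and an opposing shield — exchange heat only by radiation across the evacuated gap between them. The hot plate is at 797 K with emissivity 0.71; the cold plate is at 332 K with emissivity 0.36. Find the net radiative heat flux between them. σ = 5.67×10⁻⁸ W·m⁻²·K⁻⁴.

For two infinite grey parallel plates, q = σ(T₁⁴ − T₂⁴)/(1/ε₁ + 1/ε₂ − 1).
T₁⁴ − T₂⁴ = 4.035×10¹¹ − 1.215×10¹⁰ = 3.913×10¹¹ K⁴.
1/ε₁ + 1/ε₂ − 1 = 1.408 + 2.778 − 1 = 3.186.
q = 5.67×10⁻⁸ × 3.913×10¹¹ / 3.186.

q ≈ 6960 W/m²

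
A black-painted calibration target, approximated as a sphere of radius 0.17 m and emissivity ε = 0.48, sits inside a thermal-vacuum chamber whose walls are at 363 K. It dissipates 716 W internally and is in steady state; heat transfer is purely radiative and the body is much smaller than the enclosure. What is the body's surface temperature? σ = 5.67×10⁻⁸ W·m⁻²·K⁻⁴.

For a small grey body in a large enclosure, net radiated power = εσA(T⁴ − T_w⁴).
Steady state: P = εσA(T⁴ − T_w⁴) with A = 4πr² = 0.3632 m².
T⁴ = P/(εσA) + T_w⁴ = 716/(0.48·5.67×10⁻⁸·0.3632) + (363)⁴
    = 7.244×10¹⁰ + 1.736×10¹⁰ = 8.980×10¹⁰ K⁴.

T ≈ 547 K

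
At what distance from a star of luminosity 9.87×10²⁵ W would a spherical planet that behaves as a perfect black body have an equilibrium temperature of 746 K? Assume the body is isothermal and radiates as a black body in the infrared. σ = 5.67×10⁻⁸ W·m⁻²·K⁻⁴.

d ≈ 1.06×10¹⁰ m

For an isothermal black-emitting sphere, (1−a)S·πr² = σ·4πr²·T⁴ ⇒ S = 4σT⁴/(1−a).
S = 4·5.67×10⁻⁸·(746)⁴/1.00 = 70240 W/m².
Flux falls as S = L/(4πd²), so d = √(L/(4πS)) = √(9.87×10²⁵/(4π·70240)).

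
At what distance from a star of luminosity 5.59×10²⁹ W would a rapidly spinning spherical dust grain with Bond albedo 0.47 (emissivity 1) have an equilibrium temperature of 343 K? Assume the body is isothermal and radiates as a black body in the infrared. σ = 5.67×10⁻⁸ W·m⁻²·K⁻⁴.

d ≈ 2.74×10¹² m

For an isothermal black-emitting sphere, (1−a)S·πr² = σ·4πr²·T⁴ ⇒ S = 4σT⁴/(1−a).
S = 4·5.67×10⁻⁸·(343)⁴/0.530 = 5923 W/m².
Flux falls as S = L/(4πd²), so d = √(L/(4πS)) = √(5.59×10²⁹/(4π·5923)).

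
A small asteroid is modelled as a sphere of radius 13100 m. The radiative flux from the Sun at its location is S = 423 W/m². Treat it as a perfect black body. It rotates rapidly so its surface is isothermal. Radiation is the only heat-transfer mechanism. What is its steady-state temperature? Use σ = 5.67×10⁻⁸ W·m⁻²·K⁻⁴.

At equilibrium, absorbed power = emitted power.
Absorbing cross-section = πr² = 5.391×10⁸ m²; emitting surface = 4πr² = 2.157×10⁹ m² (ratio 4).
S·A_cross = εσ·A_surf·T⁴  ⇒  T⁴ = S/(4σ).
T⁴ = 1.00·423/(4·5.67×10⁻⁸) = 1.865×10⁹ K⁴.
T = (1.865×10⁹)^(1/4).

T ≈ 208 K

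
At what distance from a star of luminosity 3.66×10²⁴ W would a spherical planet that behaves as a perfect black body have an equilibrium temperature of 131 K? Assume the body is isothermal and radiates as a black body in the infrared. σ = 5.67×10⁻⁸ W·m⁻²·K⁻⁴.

For an isothermal black-emitting sphere, (1−a)S·πr² = σ·4πr²·T⁴ ⇒ S = 4σT⁴/(1−a).
S = 4·5.67×10⁻⁸·(131)⁴/1.00 = 66.79 W/m².
Flux falls as S = L/(4πd²), so d = √(L/(4πS)) = √(3.66×10²⁴/(4π·66.79)).

d ≈ 6.60×10¹⁰ m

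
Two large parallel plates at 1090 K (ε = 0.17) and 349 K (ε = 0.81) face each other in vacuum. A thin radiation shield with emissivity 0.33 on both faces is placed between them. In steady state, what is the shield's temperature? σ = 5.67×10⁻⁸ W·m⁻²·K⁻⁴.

In steady state the net flux on the hot side equals that on the cold side.
σ(T₁⁴−T_s⁴)/D₁ = σ(T_s⁴−T₂⁴)/D₂, with D₁ = 1/ε₁+1/ε_s−1 = 7.913, D₂ = 1/ε_s+1/ε₂−1 = 3.265.
Solve for T_s⁴: T_s⁴ = (D₂·T₁⁴ + D₁·T₂⁴)/(D₁+D₂) = 4.228×10¹¹ K⁴.

T_s ≈ 806 K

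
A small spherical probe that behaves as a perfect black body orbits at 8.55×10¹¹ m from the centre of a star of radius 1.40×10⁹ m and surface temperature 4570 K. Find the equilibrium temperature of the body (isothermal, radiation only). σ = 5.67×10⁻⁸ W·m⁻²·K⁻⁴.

The star's surface emits σT_*⁴; at distance d the flux is S = σT_*⁴(R_*/d)².
S = 5.67×10⁻⁸·(4570)⁴·(1.40×10⁹/8.55×10¹¹)² = 66.31 W/m².
For an isothermal sphere T⁴ = (1−a)S/(4σ) = 2.924×10⁸ K⁴.

T ≈ 131 K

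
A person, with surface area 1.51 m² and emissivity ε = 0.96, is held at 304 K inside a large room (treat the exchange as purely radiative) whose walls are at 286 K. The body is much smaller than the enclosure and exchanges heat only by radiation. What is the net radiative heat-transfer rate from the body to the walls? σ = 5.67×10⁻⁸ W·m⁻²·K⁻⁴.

P_net ≈ 152 W

For a small grey body in a large enclosure: P_net = εσA(T_body⁴ − T_wall⁴).
A = 1.51 m²; T_body⁴ − T_wall⁴ = 8.541×10⁹ − 6.691×10⁹ = 1.850×10⁹ K⁴.
|P_net| = 0.96·5.67×10⁻⁸·1.510·1.850×10⁹.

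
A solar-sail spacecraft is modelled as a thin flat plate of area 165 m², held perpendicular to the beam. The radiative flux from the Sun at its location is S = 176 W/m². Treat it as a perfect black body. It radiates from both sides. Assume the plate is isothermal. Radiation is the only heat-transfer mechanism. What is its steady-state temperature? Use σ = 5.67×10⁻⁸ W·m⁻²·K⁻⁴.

T ≈ 198 K

At equilibrium, absorbed power = emitted power.
Absorbing cross-section = A = 165.0 m²; emitting surface = 2A = 330.0 m² (ratio 2).
S·A_cross = εσ·A_surf·T⁴  ⇒  T⁴ = S/(2σ).
T⁴ = 1.00·176/(2·5.67×10⁻⁸) = 1.552×10⁹ K⁴.
T = (1.552×10⁹)^(1/4).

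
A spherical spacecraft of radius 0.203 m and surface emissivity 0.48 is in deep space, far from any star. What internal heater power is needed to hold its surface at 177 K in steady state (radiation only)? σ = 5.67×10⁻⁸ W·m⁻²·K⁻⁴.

P = εσ·4πr²·T⁴.
4πr² = 0.5178 m²; T⁴ = 9.815×10⁸ K⁴.
P = 0.48·5.67×10⁻⁸·0.5178·9.815×10⁸.

P ≈ 13.8 W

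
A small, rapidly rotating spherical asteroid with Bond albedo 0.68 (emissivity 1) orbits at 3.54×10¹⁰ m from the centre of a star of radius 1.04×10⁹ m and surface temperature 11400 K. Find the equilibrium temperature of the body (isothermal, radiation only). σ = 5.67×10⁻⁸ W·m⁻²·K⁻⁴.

T ≈ 1040 K

The star's surface emits σT_*⁴; at distance d the flux is S = σT_*⁴(R_*/d)².
S = 5.67×10⁻⁸·(11400)⁴·(1.04×10⁹/3.54×10¹⁰)² = 8.265×10⁵ W/m².
For an isothermal sphere T⁴ = (1−a)S/(4σ) = 1.166×10¹² K⁴.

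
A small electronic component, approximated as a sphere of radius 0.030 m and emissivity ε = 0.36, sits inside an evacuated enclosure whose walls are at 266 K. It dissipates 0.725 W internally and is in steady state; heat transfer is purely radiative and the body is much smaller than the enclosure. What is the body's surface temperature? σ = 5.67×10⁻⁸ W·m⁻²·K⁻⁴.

For a small grey body in a large enclosure, net radiated power = εσA(T⁴ − T_w⁴).
Steady state: P = εσA(T⁴ − T_w⁴) with A = 4πr² = 0.01131 m².
T⁴ = P/(εσA) + T_w⁴ = 0.725/(0.36·5.67×10⁻⁸·0.01131) + (266)⁴
    = 3.141×10⁹ + 5.006×10⁹ = 8.147×10⁹ K⁴.

T ≈ 300 K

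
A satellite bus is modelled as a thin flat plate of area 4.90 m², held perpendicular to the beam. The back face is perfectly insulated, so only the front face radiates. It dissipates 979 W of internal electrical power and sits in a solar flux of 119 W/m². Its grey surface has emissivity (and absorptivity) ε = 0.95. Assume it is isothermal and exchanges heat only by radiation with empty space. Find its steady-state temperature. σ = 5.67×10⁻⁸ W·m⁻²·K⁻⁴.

At steady state, absorbed solar power + internal power = radiated power.
Absorbed: α·S·A_cross = 0.95·119·4.900 = 553.9 W (cross-section A).
Total input = 553.9 + 979 = 1533 W.
Radiated: εσ·A_surf·T⁴ with A_surf = A = 4.900 m².
T⁴ = 1533/(0.95·5.67×10⁻⁸·4.900) = 5.808×10⁹ K⁴.

T ≈ 276 K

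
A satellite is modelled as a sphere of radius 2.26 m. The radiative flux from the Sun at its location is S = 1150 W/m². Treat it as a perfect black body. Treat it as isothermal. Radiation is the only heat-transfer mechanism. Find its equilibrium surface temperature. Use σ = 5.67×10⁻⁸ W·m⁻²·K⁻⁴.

At equilibrium, absorbed power = emitted power.
Absorbing cross-section = πr² = 16.05 m²; emitting surface = 4πr² = 64.18 m² (ratio 4).
S·A_cross = εσ·A_surf·T⁴  ⇒  T⁴ = S/(4σ).
T⁴ = 1.00·1150/(4·5.67×10⁻⁸) = 5.071×10⁹ K⁴.
T = (5.071×10⁹)^(1/4).

T ≈ 267 K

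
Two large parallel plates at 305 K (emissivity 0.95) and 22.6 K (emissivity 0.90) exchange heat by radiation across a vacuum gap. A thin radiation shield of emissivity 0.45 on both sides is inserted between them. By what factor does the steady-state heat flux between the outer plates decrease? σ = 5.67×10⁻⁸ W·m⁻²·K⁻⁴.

Without shield: q₀ = σΔ(T⁴)/(1/ε₁+1/ε₂−1) with denominator 1.164.
With shield the two gaps are in series; the resistances add: (1/ε₁+1/ε_s−1)+(1/ε_s+1/ε₂−1) = 2.275+2.333 = 4.608.
Heat-flux ratio q₀/q = 4.608/1.164.

factor ≈ 3.96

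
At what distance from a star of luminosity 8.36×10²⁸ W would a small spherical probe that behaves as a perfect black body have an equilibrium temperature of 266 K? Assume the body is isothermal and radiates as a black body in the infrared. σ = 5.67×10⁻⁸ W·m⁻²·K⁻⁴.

d ≈ 2.42×10¹² m

For an isothermal black-emitting sphere, (1−a)S·πr² = σ·4πr²·T⁴ ⇒ S = 4σT⁴/(1−a).
S = 4·5.67×10⁻⁸·(266)⁴/1.00 = 1135 W/m².
Flux falls as S = L/(4πd²), so d = √(L/(4πS)) = √(8.36×10²⁸/(4π·1135)).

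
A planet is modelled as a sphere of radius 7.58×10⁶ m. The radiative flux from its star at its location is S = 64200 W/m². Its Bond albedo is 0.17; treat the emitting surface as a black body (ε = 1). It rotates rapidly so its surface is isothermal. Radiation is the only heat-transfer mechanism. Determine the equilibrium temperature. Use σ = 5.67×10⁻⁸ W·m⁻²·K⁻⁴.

At equilibrium, absorbed power = emitted power.
Absorbing cross-section = πr² = 1.805×10¹⁴ m²; emitting surface = 4πr² = 7.220×10¹⁴ m² (ratio 4).
(1−a)S·A_cross = εσ·A_surf·T⁴  ⇒  T⁴ = (1−a)S/(4σ).
T⁴ = 0.830·64200/(4·5.67×10⁻⁸) = 2.349×10¹¹ K⁴.
T = (2.349×10¹¹)^(1/4).

T ≈ 696 K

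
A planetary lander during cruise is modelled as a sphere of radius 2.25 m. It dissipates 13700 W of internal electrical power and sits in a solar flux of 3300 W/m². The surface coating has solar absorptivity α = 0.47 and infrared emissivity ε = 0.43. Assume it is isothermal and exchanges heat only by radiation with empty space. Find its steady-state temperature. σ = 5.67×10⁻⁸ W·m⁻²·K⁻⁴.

At steady state, absorbed solar power + internal power = radiated power.
Absorbed: α·S·A_cross = 0.47·3300·15.90 = 24670 W (cross-section πr²).
Total input = 24670 + 13700 = 38370 W.
Radiated: εσ·A_surf·T⁴ with A_surf = 4πr² = 63.62 m².
T⁴ = 38370/(0.43·5.67×10⁻⁸·63.62) = 2.474×10¹⁰ K⁴.

T ≈ 397 K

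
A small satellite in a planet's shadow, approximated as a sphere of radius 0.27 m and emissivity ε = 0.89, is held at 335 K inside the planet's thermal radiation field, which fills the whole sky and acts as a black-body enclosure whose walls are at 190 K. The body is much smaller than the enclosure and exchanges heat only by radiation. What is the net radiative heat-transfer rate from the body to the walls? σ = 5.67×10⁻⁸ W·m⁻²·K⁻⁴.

For a small grey body in a large enclosure: P_net = εσA(T_body⁴ − T_wall⁴).
A = 4πr² = 0.9161 m²; T_body⁴ − T_wall⁴ = 1.259×10¹⁰ − 1.303×10⁹ = 1.129×10¹⁰ K⁴.
|P_net| = 0.89·5.67×10⁻⁸·0.9161·1.129×10¹⁰.

P_net ≈ 522 W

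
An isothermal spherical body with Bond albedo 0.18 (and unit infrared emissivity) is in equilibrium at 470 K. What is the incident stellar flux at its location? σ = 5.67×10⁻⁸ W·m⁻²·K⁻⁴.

(1−a)S·πr² = σ·4πr²·T⁴ ⇒ S = 4σT⁴/(1−a).
S = 4·5.67×10⁻⁸·4.880×10¹⁰/0.820.

S ≈ 13500 W/m²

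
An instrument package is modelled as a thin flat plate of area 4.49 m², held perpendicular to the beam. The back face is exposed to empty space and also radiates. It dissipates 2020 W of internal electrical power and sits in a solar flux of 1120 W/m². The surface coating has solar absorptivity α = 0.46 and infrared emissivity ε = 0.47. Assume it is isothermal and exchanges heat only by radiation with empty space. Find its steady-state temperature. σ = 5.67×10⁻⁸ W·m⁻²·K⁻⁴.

T ≈ 367 K

At steady state, absorbed solar power + internal power = radiated power.
Absorbed: α·S·A_cross = 0.46·1120·4.490 = 2313 W (cross-section A).
Total input = 2313 + 2020 = 4333 W.
Radiated: εσ·A_surf·T⁴ with A_surf = 2A = 8.980 m².
T⁴ = 4333/(0.47·5.67×10⁻⁸·8.980) = 1.811×10¹⁰ K⁴.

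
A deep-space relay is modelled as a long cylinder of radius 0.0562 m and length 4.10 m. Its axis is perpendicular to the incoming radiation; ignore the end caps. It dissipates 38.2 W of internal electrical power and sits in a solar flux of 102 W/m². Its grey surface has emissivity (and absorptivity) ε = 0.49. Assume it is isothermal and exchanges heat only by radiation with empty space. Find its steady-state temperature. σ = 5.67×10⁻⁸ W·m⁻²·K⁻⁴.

T ≈ 198 K

At steady state, absorbed solar power + internal power = radiated power.
Absorbed: α·S·A_cross = 0.49·102·0.4608 = 23.03 W (cross-section 2rL).
Total input = 23.03 + 38.2 = 61.23 W.
Radiated: εσ·A_surf·T⁴ with A_surf = 2πrL = 1.448 m².
T⁴ = 61.23/(0.49·5.67×10⁻⁸·1.448) = 1.522×10⁹ K⁴.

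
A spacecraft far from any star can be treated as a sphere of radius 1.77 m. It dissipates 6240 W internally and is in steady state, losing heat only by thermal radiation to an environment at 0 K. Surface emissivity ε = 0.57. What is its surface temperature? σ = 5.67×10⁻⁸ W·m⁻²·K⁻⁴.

Steady state: internal power = radiated power, P = εσA T⁴.
Radiating area A = 4πr² = 39.37 m².
T⁴ = P/(εσA) = 6240/(0.57·5.67×10⁻⁸·39.37) = 4.904×10⁹ K⁴.
T = (4.904×10⁹)^(1/4).

T ≈ 265 K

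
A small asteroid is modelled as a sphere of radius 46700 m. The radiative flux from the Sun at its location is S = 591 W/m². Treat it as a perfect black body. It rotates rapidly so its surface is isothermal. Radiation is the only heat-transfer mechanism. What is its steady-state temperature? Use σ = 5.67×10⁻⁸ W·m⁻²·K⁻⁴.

T ≈ 226 K

At equilibrium, absorbed power = emitted power.
Absorbing cross-section = πr² = 6.851×10⁹ m²; emitting surface = 4πr² = 2.741×10¹⁰ m² (ratio 4).
S·A_cross = εσ·A_surf·T⁴  ⇒  T⁴ = S/(4σ).
T⁴ = 1.00·591/(4·5.67×10⁻⁸) = 2.606×10⁹ K⁴.
T = (2.606×10⁹)^(1/4).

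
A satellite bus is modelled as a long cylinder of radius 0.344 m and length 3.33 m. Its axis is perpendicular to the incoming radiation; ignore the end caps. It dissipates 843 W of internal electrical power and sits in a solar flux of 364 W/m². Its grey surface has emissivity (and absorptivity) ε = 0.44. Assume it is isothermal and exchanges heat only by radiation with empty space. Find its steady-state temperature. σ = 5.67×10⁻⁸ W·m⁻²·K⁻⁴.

T ≈ 287 K

At steady state, absorbed solar power + internal power = radiated power.
Absorbed: α·S·A_cross = 0.44·364·2.291 = 366.9 W (cross-section 2rL).
Total input = 366.9 + 843 = 1210 W.
Radiated: εσ·A_surf·T⁴ with A_surf = 2πrL = 7.198 m².
T⁴ = 1210/(0.44·5.67×10⁻⁸·7.198) = 6.738×10⁹ K⁴.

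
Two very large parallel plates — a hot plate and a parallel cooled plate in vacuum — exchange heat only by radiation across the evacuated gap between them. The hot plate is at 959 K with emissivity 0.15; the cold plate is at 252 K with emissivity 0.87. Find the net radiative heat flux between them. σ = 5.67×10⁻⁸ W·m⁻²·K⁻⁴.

q ≈ 7000 W/m²

For two infinite grey parallel plates, q = σ(T₁⁴ − T₂⁴)/(1/ε₁ + 1/ε₂ − 1).
T₁⁴ − T₂⁴ = 8.458×10¹¹ − 4.033×10⁹ = 8.418×10¹¹ K⁴.
1/ε₁ + 1/ε₂ − 1 = 6.667 + 1.149 − 1 = 6.816.
q = 5.67×10⁻⁸ × 8.418×10¹¹ / 6.816.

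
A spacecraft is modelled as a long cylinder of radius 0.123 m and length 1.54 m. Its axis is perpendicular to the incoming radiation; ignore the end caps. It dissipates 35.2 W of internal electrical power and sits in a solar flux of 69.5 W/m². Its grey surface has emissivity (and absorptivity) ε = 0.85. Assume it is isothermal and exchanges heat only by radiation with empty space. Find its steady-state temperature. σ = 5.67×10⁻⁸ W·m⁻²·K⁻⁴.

At steady state, absorbed solar power + internal power = radiated power.
Absorbed: α·S·A_cross = 0.85·69.5·0.3788 = 22.38 W (cross-section 2rL).
Total input = 22.38 + 35.2 = 57.58 W.
Radiated: εσ·A_surf·T⁴ with A_surf = 2πrL = 1.190 m².
T⁴ = 57.58/(0.85·5.67×10⁻⁸·1.190) = 1.004×10⁹ K⁴.

T ≈ 178 K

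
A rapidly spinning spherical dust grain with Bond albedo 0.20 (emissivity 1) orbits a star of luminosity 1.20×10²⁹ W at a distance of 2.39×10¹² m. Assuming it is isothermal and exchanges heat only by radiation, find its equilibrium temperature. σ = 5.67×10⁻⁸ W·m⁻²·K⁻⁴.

First find the stellar flux at distance d: S = L/(4πd²) = 1.20×10²⁹/(4π·(2.39×10¹²)²) = 1672 W/m².
For an isothermal sphere, absorbed (1−a)S·πr² = emitted σ·4πr²·T⁴, so T⁴ = (1−a)S/(4σ).
T⁴ = 0.800·1672/(4·5.67×10⁻⁸) = 5.897×10⁹ K⁴.

T ≈ 277 K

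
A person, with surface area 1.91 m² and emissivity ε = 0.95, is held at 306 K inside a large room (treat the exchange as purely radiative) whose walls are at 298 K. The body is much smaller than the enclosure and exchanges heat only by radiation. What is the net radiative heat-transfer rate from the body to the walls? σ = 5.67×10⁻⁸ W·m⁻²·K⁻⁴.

For a small grey body in a large enclosure: P_net = εσA(T_body⁴ − T_wall⁴).
A = 1.91 m²; T_body⁴ − T_wall⁴ = 8.768×10⁹ − 7.886×10⁹ = 8.816×10⁸ K⁴.
|P_net| = 0.95·5.67×10⁻⁸·1.910·8.816×10⁸.

P_net ≈ 90.7 W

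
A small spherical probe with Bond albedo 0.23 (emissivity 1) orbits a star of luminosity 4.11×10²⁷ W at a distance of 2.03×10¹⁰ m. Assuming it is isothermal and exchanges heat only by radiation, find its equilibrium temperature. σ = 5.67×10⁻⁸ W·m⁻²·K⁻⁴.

T ≈ 1280 K

First find the stellar flux at distance d: S = L/(4πd²) = 4.11×10²⁷/(4π·(2.03×10¹⁰)²) = 7.937×10⁵ W/m².
For an isothermal sphere, absorbed (1−a)S·πr² = emitted σ·4πr²·T⁴, so T⁴ = (1−a)S/(4σ).
T⁴ = 0.770·7.937×10⁵/(4·5.67×10⁻⁸) = 2.695×10¹² K⁴.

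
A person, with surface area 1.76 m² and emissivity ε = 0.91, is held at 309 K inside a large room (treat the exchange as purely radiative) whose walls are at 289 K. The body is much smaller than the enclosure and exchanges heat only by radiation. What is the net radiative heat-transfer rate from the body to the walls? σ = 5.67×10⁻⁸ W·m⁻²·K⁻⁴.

For a small grey body in a large enclosure: P_net = εσA(T_body⁴ − T_wall⁴).
A = 1.76 m²; T_body⁴ − T_wall⁴ = 9.117×10⁹ − 6.976×10⁹ = 2.141×10⁹ K⁴.
|P_net| = 0.91·5.67×10⁻⁸·1.760·2.141×10⁹.

P_net ≈ 194 W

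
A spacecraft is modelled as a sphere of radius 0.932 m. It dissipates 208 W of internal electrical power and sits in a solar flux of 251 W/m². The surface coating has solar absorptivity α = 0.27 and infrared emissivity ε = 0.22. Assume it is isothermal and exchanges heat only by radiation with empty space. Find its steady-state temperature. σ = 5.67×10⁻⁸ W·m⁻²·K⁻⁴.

At steady state, absorbed solar power + internal power = radiated power.
Absorbed: α·S·A_cross = 0.27·251·2.729 = 184.9 W (cross-section πr²).
Total input = 184.9 + 208 = 392.9 W.
Radiated: εσ·A_surf·T⁴ with A_surf = 4πr² = 10.92 m².
T⁴ = 392.9/(0.22·5.67×10⁻⁸·10.92) = 2.886×10⁹ K⁴.

T ≈ 232 K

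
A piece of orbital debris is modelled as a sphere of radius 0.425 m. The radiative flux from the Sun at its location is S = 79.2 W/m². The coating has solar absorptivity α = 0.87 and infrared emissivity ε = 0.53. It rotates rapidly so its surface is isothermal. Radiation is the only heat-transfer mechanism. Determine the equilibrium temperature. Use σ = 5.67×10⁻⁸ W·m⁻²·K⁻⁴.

T ≈ 155 K

At equilibrium, absorbed power = emitted power.
Absorbing cross-section = πr² = 0.5675 m²; emitting surface = 4πr² = 2.270 m² (ratio 4).
αS·A_cross = εσ·A_surf·T⁴  ⇒  T⁴ = αS/(ε·4σ).
T⁴ = 0.870·79.2/(0.53·4·5.67×10⁻⁸) = 5.732×10⁸ K⁴.
T = (5.732×10⁸)^(1/4).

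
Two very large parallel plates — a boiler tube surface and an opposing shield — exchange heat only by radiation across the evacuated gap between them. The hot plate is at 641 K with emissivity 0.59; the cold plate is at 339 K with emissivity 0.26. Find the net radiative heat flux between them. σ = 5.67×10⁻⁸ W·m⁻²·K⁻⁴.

q ≈ 1940 W/m²

For two infinite grey parallel plates, q = σ(T₁⁴ − T₂⁴)/(1/ε₁ + 1/ε₂ − 1).
T₁⁴ − T₂⁴ = 1.688×10¹¹ − 1.321×10¹⁰ = 1.556×10¹¹ K⁴.
1/ε₁ + 1/ε₂ − 1 = 1.695 + 3.846 − 1 = 4.541.
q = 5.67×10⁻⁸ × 1.556×10¹¹ / 4.541.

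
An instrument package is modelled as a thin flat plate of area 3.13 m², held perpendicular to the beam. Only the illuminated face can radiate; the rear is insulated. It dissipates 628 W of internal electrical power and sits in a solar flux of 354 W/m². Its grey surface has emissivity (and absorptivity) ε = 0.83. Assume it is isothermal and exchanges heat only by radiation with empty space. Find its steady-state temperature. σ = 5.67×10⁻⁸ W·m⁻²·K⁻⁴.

At steady state, absorbed solar power + internal power = radiated power.
Absorbed: α·S·A_cross = 0.83·354·3.130 = 919.7 W (cross-section A).
Total input = 919.7 + 628 = 1548 W.
Radiated: εσ·A_surf·T⁴ with A_surf = A = 3.130 m².
T⁴ = 1548/(0.83·5.67×10⁻⁸·3.130) = 1.051×10¹⁰ K⁴.

T ≈ 320 K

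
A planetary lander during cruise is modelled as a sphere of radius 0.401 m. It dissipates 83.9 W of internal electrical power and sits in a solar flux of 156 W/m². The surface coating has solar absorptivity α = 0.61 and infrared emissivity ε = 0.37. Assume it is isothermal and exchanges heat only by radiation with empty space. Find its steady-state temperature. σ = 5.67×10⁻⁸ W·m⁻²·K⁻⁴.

T ≈ 236 K

At steady state, absorbed solar power + internal power = radiated power.
Absorbed: α·S·A_cross = 0.61·156·0.5052 = 48.07 W (cross-section πr²).
Total input = 48.07 + 83.9 = 132.0 W.
Radiated: εσ·A_surf·T⁴ with A_surf = 4πr² = 2.021 m².
T⁴ = 132.0/(0.37·5.67×10⁻⁸·2.021) = 3.113×10⁹ K⁴.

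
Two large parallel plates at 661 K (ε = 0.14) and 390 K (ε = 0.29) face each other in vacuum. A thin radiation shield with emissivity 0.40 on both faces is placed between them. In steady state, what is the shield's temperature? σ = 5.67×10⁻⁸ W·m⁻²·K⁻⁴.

T_s ≈ 539 K

In steady state the net flux on the hot side equals that on the cold side.
σ(T₁⁴−T_s⁴)/D₁ = σ(T_s⁴−T₂⁴)/D₂, with D₁ = 1/ε₁+1/ε_s−1 = 8.643, D₂ = 1/ε_s+1/ε₂−1 = 4.948.
Solve for T_s⁴: T_s⁴ = (D₂·T₁⁴ + D₁·T₂⁴)/(D₁+D₂) = 8.421×10¹⁰ K⁴.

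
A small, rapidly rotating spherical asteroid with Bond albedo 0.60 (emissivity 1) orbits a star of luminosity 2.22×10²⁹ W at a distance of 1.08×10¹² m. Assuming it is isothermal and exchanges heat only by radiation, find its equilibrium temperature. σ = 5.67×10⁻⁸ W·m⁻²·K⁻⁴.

T ≈ 404 K

First find the stellar flux at distance d: S = L/(4πd²) = 2.22×10²⁹/(4π·(1.08×10¹²)²) = 15150 W/m².
For an isothermal sphere, absorbed (1−a)S·πr² = emitted σ·4πr²·T⁴, so T⁴ = (1−a)S/(4σ).
T⁴ = 0.400·15150/(4·5.67×10⁻⁸) = 2.671×10¹⁰ K⁴.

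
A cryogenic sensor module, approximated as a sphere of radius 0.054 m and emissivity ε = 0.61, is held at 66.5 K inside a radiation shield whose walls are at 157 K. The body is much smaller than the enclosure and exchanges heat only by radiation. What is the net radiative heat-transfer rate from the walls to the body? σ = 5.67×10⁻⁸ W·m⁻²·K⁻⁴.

P_net ≈ 0.745 W

For a small grey body in a large enclosure: P_net = εσA(T_body⁴ − T_wall⁴).
A = 4πr² = 0.03664 m²; T_body⁴ − T_wall⁴ = 1.956×10⁷ − 6.076×10⁸ = -5.880×10⁸ K⁴.
|P_net| = 0.61·5.67×10⁻⁸·0.03664·5.880×10⁸.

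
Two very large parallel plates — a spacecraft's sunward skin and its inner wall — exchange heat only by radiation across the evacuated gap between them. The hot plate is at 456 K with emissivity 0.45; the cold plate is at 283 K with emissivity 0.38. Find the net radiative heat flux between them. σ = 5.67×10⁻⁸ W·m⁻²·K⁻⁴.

q ≈ 542 W/m²

For two infinite grey parallel plates, q = σ(T₁⁴ − T₂⁴)/(1/ε₁ + 1/ε₂ − 1).
T₁⁴ − T₂⁴ = 4.324×10¹⁰ − 6.414×10⁹ = 3.682×10¹⁰ K⁴.
1/ε₁ + 1/ε₂ − 1 = 2.222 + 2.632 − 1 = 3.854.
q = 5.67×10⁻⁸ × 3.682×10¹⁰ / 3.854.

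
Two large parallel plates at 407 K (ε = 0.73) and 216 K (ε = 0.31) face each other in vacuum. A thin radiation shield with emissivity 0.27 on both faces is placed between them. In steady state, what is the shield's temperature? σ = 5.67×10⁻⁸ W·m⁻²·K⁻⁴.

T_s ≈ 362 K

In steady state the net flux on the hot side equals that on the cold side.
σ(T₁⁴−T_s⁴)/D₁ = σ(T_s⁴−T₂⁴)/D₂, with D₁ = 1/ε₁+1/ε_s−1 = 4.074, D₂ = 1/ε_s+1/ε₂−1 = 5.930.
Solve for T_s⁴: T_s⁴ = (D₂·T₁⁴ + D₁·T₂⁴)/(D₁+D₂) = 1.715×10¹⁰ K⁴.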